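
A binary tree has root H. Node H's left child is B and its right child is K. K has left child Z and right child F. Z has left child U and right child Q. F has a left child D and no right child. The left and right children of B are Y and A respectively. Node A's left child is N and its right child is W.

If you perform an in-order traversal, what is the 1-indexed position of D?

11

In-order visits the left subtree, then the node, then the right subtree.
At H: go left to B.
  At B: go left to Y.
    Y is a leaf — visit Y.
  Visit B.
  At B: go right to A.
    At A: go left to N.
      N is a leaf — visit N.
    Visit A.
    At A: go right to W.
      W is a leaf — visit W.
Visit H.
At H: go right to K.
  At K: go left to Z.
    At Z: go left to U.
      U is a leaf — visit U.
    Visit Z.
    At Z: go right to Q.
      Q is a leaf — visit Q.
  Visit K.
  At K: go right to F.
    At F: go left to D.
      D is a leaf — visit D.
    Visit F.
    At F: no right child.
Full in-order sequence: Y, B, N, A, W, H, U, Z, Q, K, D, F.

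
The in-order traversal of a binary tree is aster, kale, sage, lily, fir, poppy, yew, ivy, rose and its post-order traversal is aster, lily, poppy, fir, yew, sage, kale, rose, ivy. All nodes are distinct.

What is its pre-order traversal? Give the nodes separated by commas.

The last element of post-order is the root; it splits in-order into left and right subtrees.
Root ivy: left subtree has 7 nodes {aster, kale, sage, lily, fir, poppy, yew}, right has 1 {rose}.
  Root kale: left subtree has 1 node {aster}, right has 5 {sage, lily, fir, poppy, yew}.
    Root sage: left subtree has 0 nodes { }, right has 4 {lily, fir, poppy, yew}.
      Root yew: left subtree has 3 nodes {lily, fir, poppy}, right has 0 { }.
        Root fir: left subtree has 1 node {lily}, right has 1 {poppy}.

ivy, kale, aster, sage, yew, fir, lily, poppy, rose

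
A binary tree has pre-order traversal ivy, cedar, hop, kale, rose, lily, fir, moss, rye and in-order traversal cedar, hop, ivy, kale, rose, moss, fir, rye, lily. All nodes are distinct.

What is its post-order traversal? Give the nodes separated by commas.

The first element of pre-order is the root; it splits in-order into left and right subtrees.
Root ivy: left subtree has 2 nodes {cedar, hop}, right has 6 {kale, rose, moss, fir, rye, lily}.
  Root cedar: left subtree has 0 nodes { }, right has 1 {hop}.
  Root kale: left subtree has 0 nodes { }, right has 5 {rose, moss, fir, rye, lily}.
    Root rose: left subtree has 0 nodes { }, right has 4 {moss, fir, rye, lily}.
      Root lily: left subtree has 3 nodes {moss, fir, rye}, right has 0 { }.
        Root fir: left subtree has 1 node {moss}, right has 1 {rye}.

hop, cedar, moss, rye, fir, lily, rose, kale, ivy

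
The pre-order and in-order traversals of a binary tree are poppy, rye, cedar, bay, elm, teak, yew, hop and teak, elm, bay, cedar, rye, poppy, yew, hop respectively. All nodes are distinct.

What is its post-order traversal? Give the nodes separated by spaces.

The first element of pre-order is the root; it splits in-order into left and right subtrees.
Root poppy: left subtree has 5 nodes {teak, elm, bay, cedar, rye}, right has 2 {yew, hop}.
  Root rye: left subtree has 4 nodes {teak, elm, bay, cedar}, right has 0 { }.
    Root cedar: left subtree has 3 nodes {teak, elm, bay}, right has 0 { }.
      Root bay: left subtree has 2 nodes {teak, elm}, right has 0 { }.
        Root elm: left subtree has 1 node {teak}, right has 0 { }.
  Root yew: left subtree has 0 nodes { }, right has 1 {hop}.

teak elm bay cedar rye hop yew poppy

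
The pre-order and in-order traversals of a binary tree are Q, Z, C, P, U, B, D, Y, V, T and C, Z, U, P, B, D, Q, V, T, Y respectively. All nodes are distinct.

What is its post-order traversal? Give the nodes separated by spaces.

C U D B P Z T V Y Q

The first element of pre-order is the root; it splits in-order into left and right subtrees.
Root Q: left subtree has 6 nodes {C, Z, U, P, B, D}, right has 3 {V, T, Y}.
  Root Z: left subtree has 1 node {C}, right has 4 {U, P, B, D}.
    Root P: left subtree has 1 node {U}, right has 2 {B, D}.
      Root B: left subtree has 0 nodes { }, right has 1 {D}.
  Root Y: left subtree has 2 nodes {V, T}, right has 0 { }.
    Root V: left subtree has 0 nodes { }, right has 1 {T}.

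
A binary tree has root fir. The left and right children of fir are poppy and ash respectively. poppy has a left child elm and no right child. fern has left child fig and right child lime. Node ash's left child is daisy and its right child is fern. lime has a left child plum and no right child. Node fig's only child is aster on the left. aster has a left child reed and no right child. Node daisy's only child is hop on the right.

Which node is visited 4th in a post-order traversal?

daisy

Post-order visits the left subtree, then the right subtree, then the node.
At fir: go left to poppy.
  At poppy: go left to elm.
    elm is a leaf — visit elm.
  At poppy: no right child.
  Visit poppy.
At fir: go right to ash.
  At ash: go left to daisy.
    At daisy: no left child.
    At daisy: go right to hop.
      hop is a leaf — visit hop.
    Visit daisy.
  At ash: go right to fern.
    At fern: go left to fig.
      At fig: go left to aster.
        At aster: go left to reed.
          reed is a leaf — visit reed.
        At aster: no right child.
        Visit aster.
      At fig: no right child.
      Visit fig.
    At fern: go right to lime.
      At lime: go left to plum.
        plum is a leaf — visit plum.
      At lime: no right child.
      Visit lime.
    Visit fern.
  Visit ash.
Visit fir.
Full post-order sequence: elm, poppy, hop, daisy, reed, aster, fig, plum, lime, fern, ash, fir.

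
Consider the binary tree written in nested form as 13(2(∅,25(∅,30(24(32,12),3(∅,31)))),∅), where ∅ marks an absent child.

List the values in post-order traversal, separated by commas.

Post-order visits the left subtree, then the right subtree, then the node.
At 13: go left to 2.
  At 2: no left child.
  At 2: go right to 25.
    At 25: no left child.
    At 25: go right to 30.
      At 30: go left to 24.
        At 24: go left to 32.
          32 is a leaf — visit 32.
        At 24: go right to 12.
          12 is a leaf — visit 12.
        Visit 24.
      At 30: go right to 3.
        At 3: no left child.
        At 3: go right to 31.
          31 is a leaf — visit 31.
        Visit 3.
      Visit 30.
    Visit 25.
  Visit 2.
At 13: no right child.
Visit 13.

32, 12, 24, 31, 3, 30, 25, 2, 13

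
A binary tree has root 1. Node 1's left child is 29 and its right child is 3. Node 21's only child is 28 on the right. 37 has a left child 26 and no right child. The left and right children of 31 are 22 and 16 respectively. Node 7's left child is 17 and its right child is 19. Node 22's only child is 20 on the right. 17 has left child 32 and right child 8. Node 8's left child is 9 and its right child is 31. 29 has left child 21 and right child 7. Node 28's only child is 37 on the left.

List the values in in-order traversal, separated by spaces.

In-order visits the left subtree, then the node, then the right subtree.
At 1: go left to 29.
  At 29: go left to 21.
    At 21: no left child.
    Visit 21.
    At 21: go right to 28.
      At 28: go left to 37.
        At 37: go left to 26.
          26 is a leaf — visit 26.
        Visit 37.
        At 37: no right child.
      Visit 28.
      At 28: no right child.
  Visit 29.
  At 29: go right to 7.
    At 7: go left to 17.
      At 17: go left to 32.
        32 is a leaf — visit 32.
      Visit 17.
      At 17: go right to 8.
        At 8: go left to 9.
          9 is a leaf — visit 9.
        Visit 8.
        At 8: go right to 31.
          At 31: go left to 22.
            At 22: no left child.
            Visit 22.
            At 22: go right to 20.
              20 is a leaf — visit 20.
          Visit 31.
          At 31: go right to 16.
            16 is a leaf — visit 16.
    Visit 7.
    At 7: go right to 19.
      19 is a leaf — visit 19.
Visit 1.
At 1: go right to 3.
  3 is a leaf — visit 3.

21 26 37 28 29 32 17 9 8 22 20 31 16 7 19 1 3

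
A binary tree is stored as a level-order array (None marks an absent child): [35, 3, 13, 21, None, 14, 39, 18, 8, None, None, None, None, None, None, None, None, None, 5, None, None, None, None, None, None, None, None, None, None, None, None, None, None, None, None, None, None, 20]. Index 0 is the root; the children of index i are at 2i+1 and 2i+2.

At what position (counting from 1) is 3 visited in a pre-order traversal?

Pre-order visits the node, then its left subtree, then its right subtree.
Visit 35.
At 35: go left to 3.
  Visit 3.
  At 3: go left to 21.
    Visit 21.
    At 21: go left to 18.
      18 is a leaf — visit 18.
    At 21: go right to 8.
      Visit 8.
      At 8: no left child.
      At 8: go right to 5.
        Visit 5.
        At 5: go left to 20.
          20 is a leaf — visit 20.
        At 5: no right child.
  At 3: no right child.
At 35: go right to 13.
  Visit 13.
  At 13: go left to 14.
    14 is a leaf — visit 14.
  At 13: go right to 39.
    39 is a leaf — visit 39.
Full pre-order sequence: 35, 3, 21, 18, 8, 5, 20, 13, 14, 39.

2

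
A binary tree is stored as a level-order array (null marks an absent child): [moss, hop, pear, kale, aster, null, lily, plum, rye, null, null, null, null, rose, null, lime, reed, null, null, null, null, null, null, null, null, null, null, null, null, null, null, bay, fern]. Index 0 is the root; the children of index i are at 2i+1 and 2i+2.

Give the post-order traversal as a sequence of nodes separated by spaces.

bay fern lime reed plum rye kale aster hop rose lily pear moss

Post-order visits the left subtree, then the right subtree, then the node.
At moss: go left to hop.
  At hop: go left to kale.
    At kale: go left to plum.
      At plum: go left to lime.
        At lime: go left to bay.
          bay is a leaf — visit bay.
        At lime: go right to fern.
          fern is a leaf — visit fern.
        Visit lime.
      At plum: go right to reed.
        reed is a leaf — visit reed.
      Visit plum.
    At kale: go right to rye.
      rye is a leaf — visit rye.
    Visit kale.
  At hop: go right to aster.
    aster is a leaf — visit aster.
  Visit hop.
At moss: go right to pear.
  At pear: no left child.
  At pear: go right to lily.
    At lily: go left to rose.
      rose is a leaf — visit rose.
    At lily: no right child.
    Visit lily.
  Visit pear.
Visit moss.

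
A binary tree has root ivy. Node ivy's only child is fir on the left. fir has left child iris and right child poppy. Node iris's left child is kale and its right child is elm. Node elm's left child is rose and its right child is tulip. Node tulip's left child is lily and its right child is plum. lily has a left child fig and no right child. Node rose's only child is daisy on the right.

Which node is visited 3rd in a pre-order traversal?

Pre-order visits the node, then its left subtree, then its right subtree.
Visit ivy.
At ivy: go left to fir.
  Visit fir.
  At fir: go left to iris.
    Visit iris.
    At iris: go left to kale.
      kale is a leaf — visit kale.
    At iris: go right to elm.
      Visit elm.
      At elm: go left to rose.
        Visit rose.
        At rose: no left child.
        At rose: go right to daisy.
          daisy is a leaf — visit daisy.
      At elm: go right to tulip.
        Visit tulip.
        At tulip: go left to lily.
          Visit lily.
          At lily: go left to fig.
            fig is a leaf — visit fig.
          At lily: no right child.
        At tulip: go right to plum.
          plum is a leaf — visit plum.
  At fir: go right to poppy.
    poppy is a leaf — visit poppy.
At ivy: no right child.
Full pre-order sequence: ivy, fir, iris, kale, elm, rose, daisy, tulip, lily, fig, plum, poppy.

iris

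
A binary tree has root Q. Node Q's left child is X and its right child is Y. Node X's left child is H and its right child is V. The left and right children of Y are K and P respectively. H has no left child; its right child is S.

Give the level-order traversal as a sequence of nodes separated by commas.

Level-order visits nodes level by level from the root, left to right within each level.
Level 0: Q
Level 1: X, Y
Level 2: H, V, K, P
Level 3: S

Q, X, Y, H, V, K, P, S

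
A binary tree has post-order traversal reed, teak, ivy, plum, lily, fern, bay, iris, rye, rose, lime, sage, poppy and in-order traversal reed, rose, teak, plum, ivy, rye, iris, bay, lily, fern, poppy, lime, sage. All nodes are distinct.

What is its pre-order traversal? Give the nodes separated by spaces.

The last element of post-order is the root; it splits in-order into left and right subtrees.
Root poppy: left subtree has 10 nodes {reed, rose, teak, plum, ivy, rye, iris, bay, lily, fern}, right has 2 {lime, sage}.
  Root rose: left subtree has 1 node {reed}, right has 8 {teak, plum, ivy, rye, iris, bay, lily, fern}.
    Root rye: left subtree has 3 nodes {teak, plum, ivy}, right has 4 {iris, bay, lily, fern}.
      Root plum: left subtree has 1 node {teak}, right has 1 {ivy}.
      Root iris: left subtree has 0 nodes { }, right has 3 {bay, lily, fern}.
        Root bay: left subtree has 0 nodes { }, right has 2 {lily, fern}.
          Root fern: left subtree has 1 node {lily}, right has 0 { }.
  Root sage: left subtree has 1 node {lime}, right has 0 { }.

poppy rose reed rye plum teak ivy iris bay fern lily sage lime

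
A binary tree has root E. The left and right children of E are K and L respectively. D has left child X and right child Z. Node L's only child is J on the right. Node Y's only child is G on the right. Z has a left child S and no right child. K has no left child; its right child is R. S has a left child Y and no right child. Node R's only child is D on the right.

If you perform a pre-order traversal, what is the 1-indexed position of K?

Pre-order visits the node, then its left subtree, then its right subtree.
Visit E.
At E: go left to K.
  Visit K.
  At K: no left child.
  At K: go right to R.
    Visit R.
    At R: no left child.
    At R: go right to D.
      Visit D.
      At D: go left to X.
        X is a leaf — visit X.
      At D: go right to Z.
        Visit Z.
        At Z: go left to S.
          Visit S.
          At S: go left to Y.
            Visit Y.
            At Y: no left child.
            At Y: go right to G.
              G is a leaf — visit G.
          At S: no right child.
        At Z: no right child.
At E: go right to L.
  Visit L.
  At L: no left child.
  At L: go right to J.
    J is a leaf — visit J.
Full pre-order sequence: E, K, R, D, X, Z, S, Y, G, L, J.

2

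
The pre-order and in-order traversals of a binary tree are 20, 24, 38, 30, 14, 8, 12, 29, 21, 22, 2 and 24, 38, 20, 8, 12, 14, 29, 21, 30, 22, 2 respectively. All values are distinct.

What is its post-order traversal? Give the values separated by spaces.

The first element of pre-order is the root; it splits in-order into left and right subtrees.
Root 20: left subtree has 2 nodes {24, 38}, right has 8 {8, 12, 14, 29, 21, 30, 22, 2}.
  Root 24: left subtree has 0 nodes { }, right has 1 {38}.
  Root 30: left subtree has 5 nodes {8, 12, 14, 29, 21}, right has 2 {22, 2}.
    Root 14: left subtree has 2 nodes {8, 12}, right has 2 {29, 21}.
      Root 8: left subtree has 0 nodes { }, right has 1 {12}.
      Root 29: left subtree has 0 nodes { }, right has 1 {21}.
    Root 22: left subtree has 0 nodes { }, right has 1 {2}.

38 24 12 8 21 29 14 2 22 30 20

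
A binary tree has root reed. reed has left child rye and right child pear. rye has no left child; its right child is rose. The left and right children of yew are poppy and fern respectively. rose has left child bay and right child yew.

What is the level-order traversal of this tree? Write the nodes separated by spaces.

reed rye pear rose bay yew poppy fern

Level-order visits nodes level by level from the root, left to right within each level.
Level 0: reed
Level 1: rye, pear
Level 2: rose
Level 3: bay, yew
Level 4: poppy, fern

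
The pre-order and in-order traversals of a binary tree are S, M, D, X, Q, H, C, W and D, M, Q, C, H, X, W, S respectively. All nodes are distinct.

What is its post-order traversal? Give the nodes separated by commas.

The first element of pre-order is the root; it splits in-order into left and right subtrees.
Root S: left subtree has 7 nodes {D, M, Q, C, H, X, W}, right has 0 { }.
  Root M: left subtree has 1 node {D}, right has 5 {Q, C, H, X, W}.
    Root X: left subtree has 3 nodes {Q, C, H}, right has 1 {W}.
      Root Q: left subtree has 0 nodes { }, right has 2 {C, H}.
        Root H: left subtree has 1 node {C}, right has 0 { }.

D, C, H, Q, W, X, M, S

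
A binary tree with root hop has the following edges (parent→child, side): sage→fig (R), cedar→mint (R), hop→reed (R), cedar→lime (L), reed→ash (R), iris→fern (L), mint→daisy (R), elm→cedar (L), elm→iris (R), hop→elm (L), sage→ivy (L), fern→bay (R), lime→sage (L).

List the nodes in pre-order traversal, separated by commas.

hop, elm, cedar, lime, sage, ivy, fig, mint, daisy, iris, fern, bay, reed, ash

Pre-order visits the node, then its left subtree, then its right subtree.
Visit hop.
At hop: go left to elm.
  Visit elm.
  At elm: go left to cedar.
    Visit cedar.
    At cedar: go left to lime.
      Visit lime.
      At lime: go left to sage.
        Visit sage.
        At sage: go left to ivy.
          ivy is a leaf — visit ivy.
        At sage: go right to fig.
          fig is a leaf — visit fig.
      At lime: no right child.
    At cedar: go right to mint.
      Visit mint.
      At mint: no left child.
      At mint: go right to daisy.
        daisy is a leaf — visit daisy.
  At elm: go right to iris.
    Visit iris.
    At iris: go left to fern.
      Visit fern.
      At fern: no left child.
      At fern: go right to bay.
        bay is a leaf — visit bay.
    At iris: no right child.
At hop: go right to reed.
  Visit reed.
  At reed: no left child.
  At reed: go right to ash.
    ash is a leaf — visit ash.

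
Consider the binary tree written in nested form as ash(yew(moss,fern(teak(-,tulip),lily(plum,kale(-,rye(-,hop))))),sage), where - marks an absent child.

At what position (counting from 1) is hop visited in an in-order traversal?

10

In-order visits the left subtree, then the node, then the right subtree.
At ash: go left to yew.
  At yew: go left to moss.
    moss is a leaf — visit moss.
  Visit yew.
  At yew: go right to fern.
    At fern: go left to teak.
      At teak: no left child.
      Visit teak.
      At teak: go right to tulip.
        tulip is a leaf — visit tulip.
    Visit fern.
    At fern: go right to lily.
      At lily: go left to plum.
        plum is a leaf — visit plum.
      Visit lily.
      At lily: go right to kale.
        At kale: no left child.
        Visit kale.
        At kale: go right to rye.
          At rye: no left child.
          Visit rye.
          At rye: go right to hop.
            hop is a leaf — visit hop.
Visit ash.
At ash: go right to sage.
  sage is a leaf — visit sage.
Full in-order sequence: moss, yew, teak, tulip, fern, plum, lily, kale, rye, hop, ash, sage.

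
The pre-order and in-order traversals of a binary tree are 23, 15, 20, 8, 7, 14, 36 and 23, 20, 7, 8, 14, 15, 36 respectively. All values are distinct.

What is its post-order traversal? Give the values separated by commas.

The first element of pre-order is the root; it splits in-order into left and right subtrees.
Root 23: left subtree has 0 nodes { }, right has 6 {20, 7, 8, 14, 15, 36}.
  Root 15: left subtree has 4 nodes {20, 7, 8, 14}, right has 1 {36}.
    Root 20: left subtree has 0 nodes { }, right has 3 {7, 8, 14}.
      Root 8: left subtree has 1 node {7}, right has 1 {14}.

7, 14, 8, 20, 36, 15, 23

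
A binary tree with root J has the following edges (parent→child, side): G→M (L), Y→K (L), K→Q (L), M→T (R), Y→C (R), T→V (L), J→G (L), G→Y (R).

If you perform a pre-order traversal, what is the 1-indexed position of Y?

Pre-order visits the node, then its left subtree, then its right subtree.
Visit J.
At J: go left to G.
  Visit G.
  At G: go left to M.
    Visit M.
    At M: no left child.
    At M: go right to T.
      Visit T.
      At T: go left to V.
        V is a leaf — visit V.
      At T: no right child.
  At G: go right to Y.
    Visit Y.
    At Y: go left to K.
      Visit K.
      At K: go left to Q.
        Q is a leaf — visit Q.
      At K: no right child.
    At Y: go right to C.
      C is a leaf — visit C.
At J: no right child.
Full pre-order sequence: J, G, M, T, V, Y, K, Q, C.

6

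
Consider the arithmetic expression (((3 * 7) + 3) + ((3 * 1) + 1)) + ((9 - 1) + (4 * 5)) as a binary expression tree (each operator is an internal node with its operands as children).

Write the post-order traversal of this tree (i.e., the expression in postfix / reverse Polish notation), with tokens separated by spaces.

3 7 * 3 + 3 1 * 1 + + 9 1 - 4 5 * + +

Post-order on an expression tree gives postfix notation: for each operator, emit left operand, right operand, then the operator.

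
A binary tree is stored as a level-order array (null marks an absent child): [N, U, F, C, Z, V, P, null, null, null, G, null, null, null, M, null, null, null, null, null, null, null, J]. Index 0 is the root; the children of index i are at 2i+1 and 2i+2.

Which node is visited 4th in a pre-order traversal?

Pre-order visits the node, then its left subtree, then its right subtree.
Visit N.
At N: go left to U.
  Visit U.
  At U: go left to C.
    C is a leaf — visit C.
  At U: go right to Z.
    Visit Z.
    At Z: no left child.
    At Z: go right to G.
      Visit G.
      At G: no left child.
      At G: go right to J.
        J is a leaf — visit J.
At N: go right to F.
  Visit F.
  At F: go left to V.
    V is a leaf — visit V.
  At F: go right to P.
    Visit P.
    At P: no left child.
    At P: go right to M.
      M is a leaf — visit M.
Full pre-order sequence: N, U, C, Z, G, J, F, V, P, M.

Z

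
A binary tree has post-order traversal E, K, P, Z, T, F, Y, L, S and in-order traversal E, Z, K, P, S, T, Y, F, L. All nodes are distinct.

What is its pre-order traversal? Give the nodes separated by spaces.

The last element of post-order is the root; it splits in-order into left and right subtrees.
Root S: left subtree has 4 nodes {E, Z, K, P}, right has 4 {T, Y, F, L}.
  Root Z: left subtree has 1 node {E}, right has 2 {K, P}.
    Root P: left subtree has 1 node {K}, right has 0 { }.
  Root L: left subtree has 3 nodes {T, Y, F}, right has 0 { }.
    Root Y: left subtree has 1 node {T}, right has 1 {F}.

S Z E P K L Y T F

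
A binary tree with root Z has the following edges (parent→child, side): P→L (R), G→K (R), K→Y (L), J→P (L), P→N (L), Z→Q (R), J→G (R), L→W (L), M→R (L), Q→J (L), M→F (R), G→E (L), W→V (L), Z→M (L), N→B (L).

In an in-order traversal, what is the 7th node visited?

In-order visits the left subtree, then the node, then the right subtree.
At Z: go left to M.
  At M: go left to R.
    R is a leaf — visit R.
  Visit M.
  At M: go right to F.
    F is a leaf — visit F.
Visit Z.
At Z: go right to Q.
  At Q: go left to J.
    At J: go left to P.
      At P: go left to N.
        At N: go left to B.
          B is a leaf — visit B.
        Visit N.
        At N: no right child.
      Visit P.
      At P: go right to L.
        At L: go left to W.
          At W: go left to V.
            V is a leaf — visit V.
          Visit W.
          At W: no right child.
        Visit L.
        At L: no right child.
    Visit J.
    At J: go right to G.
      At G: go left to E.
        E is a leaf — visit E.
      Visit G.
      At G: go right to K.
        At K: go left to Y.
          Y is a leaf — visit Y.
        Visit K.
        At K: no right child.
  Visit Q.
  At Q: no right child.
Full in-order sequence: R, M, F, Z, B, N, P, V, W, L, J, E, G, Y, K, Q.

P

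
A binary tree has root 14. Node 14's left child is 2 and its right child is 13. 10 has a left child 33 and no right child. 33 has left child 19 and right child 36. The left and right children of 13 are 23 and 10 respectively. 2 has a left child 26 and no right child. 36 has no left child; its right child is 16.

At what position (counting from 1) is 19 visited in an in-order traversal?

In-order visits the left subtree, then the node, then the right subtree.
At 14: go left to 2.
  At 2: go left to 26.
    26 is a leaf — visit 26.
  Visit 2.
  At 2: no right child.
Visit 14.
At 14: go right to 13.
  At 13: go left to 23.
    23 is a leaf — visit 23.
  Visit 13.
  At 13: go right to 10.
    At 10: go left to 33.
      At 33: go left to 19.
        19 is a leaf — visit 19.
      Visit 33.
      At 33: go right to 36.
        At 36: no left child.
        Visit 36.
        At 36: go right to 16.
          16 is a leaf — visit 16.
    Visit 10.
    At 10: no right child.
Full in-order sequence: 26, 2, 14, 23, 13, 19, 33, 36, 16, 10.

6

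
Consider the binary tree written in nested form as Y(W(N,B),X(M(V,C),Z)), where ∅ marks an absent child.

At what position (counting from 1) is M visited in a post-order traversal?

6

Post-order visits the left subtree, then the right subtree, then the node.
At Y: go left to W.
  At W: go left to N.
    N is a leaf — visit N.
  At W: go right to B.
    B is a leaf — visit B.
  Visit W.
At Y: go right to X.
  At X: go left to M.
    At M: go left to V.
      V is a leaf — visit V.
    At M: go right to C.
      C is a leaf — visit C.
    Visit M.
  At X: go right to Z.
    Z is a leaf — visit Z.
  Visit X.
Visit Y.
Full post-order sequence: N, B, W, V, C, M, Z, X, Y.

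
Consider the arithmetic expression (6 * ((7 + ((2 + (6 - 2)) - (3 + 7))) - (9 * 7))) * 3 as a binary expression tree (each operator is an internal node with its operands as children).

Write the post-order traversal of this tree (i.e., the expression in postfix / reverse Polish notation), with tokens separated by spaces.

Post-order on an expression tree gives postfix notation: for each operator, emit left operand, right operand, then the operator.

6 7 2 6 2 - + 3 7 + - + 9 7 * - * 3 *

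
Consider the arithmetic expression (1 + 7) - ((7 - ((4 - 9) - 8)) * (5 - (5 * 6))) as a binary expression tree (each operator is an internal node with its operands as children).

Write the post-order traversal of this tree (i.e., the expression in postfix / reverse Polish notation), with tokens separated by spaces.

1 7 + 7 4 9 - 8 - - 5 5 6 * - * -

Post-order on an expression tree gives postfix notation: for each operator, emit left operand, right operand, then the operator.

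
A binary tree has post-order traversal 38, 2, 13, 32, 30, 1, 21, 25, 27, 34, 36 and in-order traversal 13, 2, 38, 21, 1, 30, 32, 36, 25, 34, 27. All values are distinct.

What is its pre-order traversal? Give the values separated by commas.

The last element of post-order is the root; it splits in-order into left and right subtrees.
Root 36: left subtree has 7 nodes {13, 2, 38, 21, 1, 30, 32}, right has 3 {25, 34, 27}.
  Root 21: left subtree has 3 nodes {13, 2, 38}, right has 3 {1, 30, 32}.
    Root 13: left subtree has 0 nodes { }, right has 2 {2, 38}.
      Root 2: left subtree has 0 nodes { }, right has 1 {38}.
    Root 1: left subtree has 0 nodes { }, right has 2 {30, 32}.
      Root 30: left subtree has 0 nodes { }, right has 1 {32}.
  Root 34: left subtree has 1 node {25}, right has 1 {27}.

36, 21, 13, 2, 38, 1, 30, 32, 34, 25, 27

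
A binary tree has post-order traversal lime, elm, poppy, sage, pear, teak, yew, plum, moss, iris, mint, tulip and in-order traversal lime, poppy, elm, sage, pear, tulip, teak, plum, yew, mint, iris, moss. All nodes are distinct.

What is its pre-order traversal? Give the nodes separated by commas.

The last element of post-order is the root; it splits in-order into left and right subtrees.
Root tulip: left subtree has 5 nodes {lime, poppy, elm, sage, pear}, right has 6 {teak, plum, yew, mint, iris, moss}.
  Root pear: left subtree has 4 nodes {lime, poppy, elm, sage}, right has 0 { }.
    Root sage: left subtree has 3 nodes {lime, poppy, elm}, right has 0 { }.
      Root poppy: left subtree has 1 node {lime}, right has 1 {elm}.
  Root mint: left subtree has 3 nodes {teak, plum, yew}, right has 2 {iris, moss}.
    Root plum: left subtree has 1 node {teak}, right has 1 {yew}.
    Root iris: left subtree has 0 nodes { }, right has 1 {moss}.

tulip, pear, sage, poppy, lime, elm, mint, plum, teak, yew, iris, moss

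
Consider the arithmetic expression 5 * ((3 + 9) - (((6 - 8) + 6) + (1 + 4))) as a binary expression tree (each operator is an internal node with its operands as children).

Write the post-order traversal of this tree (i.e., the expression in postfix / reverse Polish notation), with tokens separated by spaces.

5 3 9 + 6 8 - 6 + 1 4 + + - *

Post-order on an expression tree gives postfix notation: for each operator, emit left operand, right operand, then the operator.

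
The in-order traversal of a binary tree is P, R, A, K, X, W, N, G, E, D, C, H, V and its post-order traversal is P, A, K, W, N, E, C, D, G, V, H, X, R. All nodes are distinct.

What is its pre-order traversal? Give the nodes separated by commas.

The last element of post-order is the root; it splits in-order into left and right subtrees.
Root R: left subtree has 1 node {P}, right has 11 {A, K, X, W, N, G, E, D, C, H, V}.
  Root X: left subtree has 2 nodes {A, K}, right has 8 {W, N, G, E, D, C, H, V}.
    Root K: left subtree has 1 node {A}, right has 0 { }.
    Root H: left subtree has 6 nodes {W, N, G, E, D, C}, right has 1 {V}.
      Root G: left subtree has 2 nodes {W, N}, right has 3 {E, D, C}.
        Root N: left subtree has 1 node {W}, right has 0 { }.
        Root D: left subtree has 1 node {E}, right has 1 {C}.

R, P, X, K, A, H, G, N, W, D, E, C, V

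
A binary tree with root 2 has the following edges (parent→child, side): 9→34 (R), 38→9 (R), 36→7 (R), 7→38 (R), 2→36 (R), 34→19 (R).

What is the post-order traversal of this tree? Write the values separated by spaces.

Post-order visits the left subtree, then the right subtree, then the node.
At 2: no left child.
At 2: go right to 36.
  At 36: no left child.
  At 36: go right to 7.
    At 7: no left child.
    At 7: go right to 38.
      At 38: no left child.
      At 38: go right to 9.
        At 9: no left child.
        At 9: go right to 34.
          At 34: no left child.
          At 34: go right to 19.
            19 is a leaf — visit 19.
          Visit 34.
        Visit 9.
      Visit 38.
    Visit 7.
  Visit 36.
Visit 2.

19 34 9 38 7 36 2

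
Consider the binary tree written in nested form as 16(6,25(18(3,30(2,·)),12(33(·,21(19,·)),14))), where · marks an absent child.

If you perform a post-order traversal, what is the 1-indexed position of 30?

Post-order visits the left subtree, then the right subtree, then the node.
At 16: go left to 6.
  6 is a leaf — visit 6.
At 16: go right to 25.
  At 25: go left to 18.
    At 18: go left to 3.
      3 is a leaf — visit 3.
    At 18: go right to 30.
      At 30: go left to 2.
        2 is a leaf — visit 2.
      At 30: no right child.
      Visit 30.
    Visit 18.
  At 25: go right to 12.
    At 12: go left to 33.
      At 33: no left child.
      At 33: go right to 21.
        At 21: go left to 19.
          19 is a leaf — visit 19.
        At 21: no right child.
        Visit 21.
      Visit 33.
    At 12: go right to 14.
      14 is a leaf — visit 14.
    Visit 12.
  Visit 25.
Visit 16.
Full post-order sequence: 6, 3, 2, 30, 18, 19, 21, 33, 14, 12, 25, 16.

4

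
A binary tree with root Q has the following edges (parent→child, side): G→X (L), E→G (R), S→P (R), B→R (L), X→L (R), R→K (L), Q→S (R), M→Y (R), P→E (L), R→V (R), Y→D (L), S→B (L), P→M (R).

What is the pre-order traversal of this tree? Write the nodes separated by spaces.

Q S B R K V P E G X L M Y D

Pre-order visits the node, then its left subtree, then its right subtree.
Visit Q.
At Q: no left child.
At Q: go right to S.
  Visit S.
  At S: go left to B.
    Visit B.
    At B: go left to R.
      Visit R.
      At R: go left to K.
        K is a leaf — visit K.
      At R: go right to V.
        V is a leaf — visit V.
    At B: no right child.
  At S: go right to P.
    Visit P.
    At P: go left to E.
      Visit E.
      At E: no left child.
      At E: go right to G.
        Visit G.
        At G: go left to X.
          Visit X.
          At X: no left child.
          At X: go right to L.
            L is a leaf — visit L.
        At G: no right child.
    At P: go right to M.
      Visit M.
      At M: no left child.
      At M: go right to Y.
        Visit Y.
        At Y: go left to D.
          D is a leaf — visit D.
        At Y: no right child.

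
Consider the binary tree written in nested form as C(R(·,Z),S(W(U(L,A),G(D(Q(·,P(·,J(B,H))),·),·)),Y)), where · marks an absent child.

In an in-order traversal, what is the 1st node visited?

R

In-order visits the left subtree, then the node, then the right subtree.
At C: go left to R.
  At R: no left child.
  Visit R.
  At R: go right to Z.
    Z is a leaf — visit Z.
Visit C.
At C: go right to S.
  At S: go left to W.
    At W: go left to U.
      At U: go left to L.
        L is a leaf — visit L.
      Visit U.
      At U: go right to A.
        A is a leaf — visit A.
    Visit W.
    At W: go right to G.
      At G: go left to D.
        At D: go left to Q.
          At Q: no left child.
          Visit Q.
          At Q: go right to P.
            At P: no left child.
            Visit P.
            At P: go right to J.
              At J: go left to B.
                B is a leaf — visit B.
              Visit J.
              At J: go right to H.
                H is a leaf — visit H.
        Visit D.
        At D: no right child.
      Visit G.
      At G: no right child.
  Visit S.
  At S: go right to Y.
    Y is a leaf — visit Y.
Full in-order sequence: R, Z, C, L, U, A, W, Q, P, B, J, H, D, G, S, Y.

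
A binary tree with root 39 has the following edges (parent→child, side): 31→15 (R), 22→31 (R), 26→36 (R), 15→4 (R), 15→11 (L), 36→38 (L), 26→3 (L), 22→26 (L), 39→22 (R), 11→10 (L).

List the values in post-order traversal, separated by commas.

3, 38, 36, 26, 10, 11, 4, 15, 31, 22, 39

Post-order visits the left subtree, then the right subtree, then the node.
At 39: no left child.
At 39: go right to 22.
  At 22: go left to 26.
    At 26: go left to 3.
      3 is a leaf — visit 3.
    At 26: go right to 36.
      At 36: go left to 38.
        38 is a leaf — visit 38.
      At 36: no right child.
      Visit 36.
    Visit 26.
  At 22: go right to 31.
    At 31: no left child.
    At 31: go right to 15.
      At 15: go left to 11.
        At 11: go left to 10.
          10 is a leaf — visit 10.
        At 11: no right child.
        Visit 11.
      At 15: go right to 4.
        4 is a leaf — visit 4.
      Visit 15.
    Visit 31.
  Visit 22.
Visit 39.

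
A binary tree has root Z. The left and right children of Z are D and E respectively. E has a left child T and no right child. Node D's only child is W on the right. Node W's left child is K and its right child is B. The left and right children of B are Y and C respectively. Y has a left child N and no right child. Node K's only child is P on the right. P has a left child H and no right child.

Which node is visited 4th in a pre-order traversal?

Pre-order visits the node, then its left subtree, then its right subtree.
Visit Z.
At Z: go left to D.
  Visit D.
  At D: no left child.
  At D: go right to W.
    Visit W.
    At W: go left to K.
      Visit K.
      At K: no left child.
      At K: go right to P.
        Visit P.
        At P: go left to H.
          H is a leaf — visit H.
        At P: no right child.
    At W: go right to B.
      Visit B.
      At B: go left to Y.
        Visit Y.
        At Y: go left to N.
          N is a leaf — visit N.
        At Y: no right child.
      At B: go right to C.
        C is a leaf — visit C.
At Z: go right to E.
  Visit E.
  At E: go left to T.
    T is a leaf — visit T.
  At E: no right child.
Full pre-order sequence: Z, D, W, K, P, H, B, Y, N, C, E, T.

K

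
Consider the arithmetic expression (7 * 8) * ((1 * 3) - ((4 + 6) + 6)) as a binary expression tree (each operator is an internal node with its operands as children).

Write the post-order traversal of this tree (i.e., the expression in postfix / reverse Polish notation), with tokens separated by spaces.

7 8 * 1 3 * 4 6 + 6 + - *

Post-order on an expression tree gives postfix notation: for each operator, emit left operand, right operand, then the operator.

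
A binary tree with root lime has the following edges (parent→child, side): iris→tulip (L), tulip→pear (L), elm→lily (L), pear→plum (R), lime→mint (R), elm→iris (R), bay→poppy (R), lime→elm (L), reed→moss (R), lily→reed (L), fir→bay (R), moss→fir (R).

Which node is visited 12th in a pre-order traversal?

plum

Pre-order visits the node, then its left subtree, then its right subtree.
Visit lime.
At lime: go left to elm.
  Visit elm.
  At elm: go left to lily.
    Visit lily.
    At lily: go left to reed.
      Visit reed.
      At reed: no left child.
      At reed: go right to moss.
        Visit moss.
        At moss: no left child.
        At moss: go right to fir.
          Visit fir.
          At fir: no left child.
          At fir: go right to bay.
            Visit bay.
            At bay: no left child.
            At bay: go right to poppy.
              poppy is a leaf — visit poppy.
    At lily: no right child.
  At elm: go right to iris.
    Visit iris.
    At iris: go left to tulip.
      Visit tulip.
      At tulip: go left to pear.
        Visit pear.
        At pear: no left child.
        At pear: go right to plum.
          plum is a leaf — visit plum.
      At tulip: no right child.
    At iris: no right child.
At lime: go right to mint.
  mint is a leaf — visit mint.
Full pre-order sequence: lime, elm, lily, reed, moss, fir, bay, poppy, iris, tulip, pear, plum, mint.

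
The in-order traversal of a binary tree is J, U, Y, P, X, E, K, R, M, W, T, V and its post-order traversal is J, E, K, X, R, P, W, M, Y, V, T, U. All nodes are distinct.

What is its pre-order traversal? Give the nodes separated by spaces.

The last element of post-order is the root; it splits in-order into left and right subtrees.
Root U: left subtree has 1 node {J}, right has 10 {Y, P, X, E, K, R, M, W, T, V}.
  Root T: left subtree has 8 nodes {Y, P, X, E, K, R, M, W}, right has 1 {V}.
    Root Y: left subtree has 0 nodes { }, right has 7 {P, X, E, K, R, M, W}.
      Root M: left subtree has 5 nodes {P, X, E, K, R}, right has 1 {W}.
        Root P: left subtree has 0 nodes { }, right has 4 {X, E, K, R}.
          Root R: left subtree has 3 nodes {X, E, K}, right has 0 { }.
            Root X: left subtree has 0 nodes { }, right has 2 {E, K}.
              Root K: left subtree has 1 node {E}, right has 0 { }.

U J T Y M P R X K E W V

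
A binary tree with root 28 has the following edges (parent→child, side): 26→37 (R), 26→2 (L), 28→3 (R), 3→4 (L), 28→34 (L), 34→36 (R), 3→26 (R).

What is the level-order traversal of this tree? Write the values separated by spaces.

Level-order visits nodes level by level from the root, left to right within each level.
Level 0: 28
Level 1: 34, 3
Level 2: 36, 4, 26
Level 3: 2, 37

28 34 3 36 4 26 2 37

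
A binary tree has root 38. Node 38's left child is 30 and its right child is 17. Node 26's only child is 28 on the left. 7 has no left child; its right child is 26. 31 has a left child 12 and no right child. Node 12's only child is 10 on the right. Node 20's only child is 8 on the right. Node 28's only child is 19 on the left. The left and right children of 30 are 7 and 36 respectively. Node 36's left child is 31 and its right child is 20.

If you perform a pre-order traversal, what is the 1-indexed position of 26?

4

Pre-order visits the node, then its left subtree, then its right subtree.
Visit 38.
At 38: go left to 30.
  Visit 30.
  At 30: go left to 7.
    Visit 7.
    At 7: no left child.
    At 7: go right to 26.
      Visit 26.
      At 26: go left to 28.
        Visit 28.
        At 28: go left to 19.
          19 is a leaf — visit 19.
        At 28: no right child.
      At 26: no right child.
  At 30: go right to 36.
    Visit 36.
    At 36: go left to 31.
      Visit 31.
      At 31: go left to 12.
        Visit 12.
        At 12: no left child.
        At 12: go right to 10.
          10 is a leaf — visit 10.
      At 31: no right child.
    At 36: go right to 20.
      Visit 20.
      At 20: no left child.
      At 20: go right to 8.
        8 is a leaf — visit 8.
At 38: go right to 17.
  17 is a leaf — visit 17.
Full pre-order sequence: 38, 30, 7, 26, 28, 19, 36, 31, 12, 10, 20, 8, 17.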